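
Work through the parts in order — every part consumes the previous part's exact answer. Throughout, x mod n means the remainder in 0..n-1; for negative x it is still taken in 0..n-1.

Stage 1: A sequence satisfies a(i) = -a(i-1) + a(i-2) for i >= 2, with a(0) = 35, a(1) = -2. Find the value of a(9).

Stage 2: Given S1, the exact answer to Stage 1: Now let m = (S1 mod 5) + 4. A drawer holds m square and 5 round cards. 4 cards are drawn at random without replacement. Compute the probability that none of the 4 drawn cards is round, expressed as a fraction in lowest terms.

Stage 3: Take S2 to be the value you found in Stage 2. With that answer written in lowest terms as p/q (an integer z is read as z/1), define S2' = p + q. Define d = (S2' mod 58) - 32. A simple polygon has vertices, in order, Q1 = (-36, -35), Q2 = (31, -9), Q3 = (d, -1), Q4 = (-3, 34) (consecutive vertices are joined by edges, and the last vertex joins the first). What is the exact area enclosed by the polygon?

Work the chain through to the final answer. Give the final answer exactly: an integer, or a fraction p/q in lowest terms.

Stage 1: a(2) = -1*(-2) + 1*(35) = 37; iterating: a(2)=37, a(3)=-39, a(4)=76, a(5)=-115, a(6)=191, a(7)=-306, a(8)=497, a(9)=-803; answer -803
Stage 2: S1 = -803; m = 6; total draws C(11,4) = 330; favorable C(6,4) = 15; P = 1/22; answer 1/22
Stage 3: S2 = 1/22; threaded value p + q = 23; d = -9; cross terms: (-36*-9 - 31*-35)=1409, (31*-1 - -9*-9)=-112, (-9*34 - -3*-1)=-309, (-3*-35 - -36*34)=1329; twice the area = |2317| = 2317; area = 2317/2; answer 2317/2

2317/2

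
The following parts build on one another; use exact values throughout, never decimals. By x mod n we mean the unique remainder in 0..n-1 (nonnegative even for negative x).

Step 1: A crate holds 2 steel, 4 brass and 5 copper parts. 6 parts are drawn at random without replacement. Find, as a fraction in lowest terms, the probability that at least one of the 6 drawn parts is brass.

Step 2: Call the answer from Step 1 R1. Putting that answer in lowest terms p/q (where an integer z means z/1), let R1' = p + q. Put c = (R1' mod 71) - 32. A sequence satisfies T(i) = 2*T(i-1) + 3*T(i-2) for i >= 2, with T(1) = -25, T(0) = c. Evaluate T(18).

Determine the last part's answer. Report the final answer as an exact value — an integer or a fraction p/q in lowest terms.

290565394

Step 1: total draws C(11,6) = 462; complement C(7,6) = 7; favorable 462 - 7 = 455; P = 65/66; answer 65/66
Step 2: R1 = 65/66; threaded value p + q = 131; c = 28; T(2) = 2*(-25) + 3*(28) = 34; iterating: T(2)=34, T(3)=-7, T(4)=88, T(5)=155, T(6)=574, T(7)=1613, T(8)=4948, T(9)=14735, T(10)=44314, T(11)=132833, T(12)=398608, T(13)=1195715, T(14)=3587254, T(15)=10761653, T(16)=32285068, T(17)=96855095, T(18)=290565394; answer 290565394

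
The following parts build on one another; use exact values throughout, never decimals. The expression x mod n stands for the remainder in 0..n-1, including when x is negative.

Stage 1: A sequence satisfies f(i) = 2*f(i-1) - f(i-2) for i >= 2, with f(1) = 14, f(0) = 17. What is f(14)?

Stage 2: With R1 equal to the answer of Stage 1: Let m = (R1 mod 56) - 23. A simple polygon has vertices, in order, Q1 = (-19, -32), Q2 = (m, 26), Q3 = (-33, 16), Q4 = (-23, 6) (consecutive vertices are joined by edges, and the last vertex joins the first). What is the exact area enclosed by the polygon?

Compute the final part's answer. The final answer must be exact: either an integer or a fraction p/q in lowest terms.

884

Stage 1: f(2) = 2*(14) - 1*(17) = 11; iterating: f(2)=11, f(3)=8, f(4)=5, f(5)=2, f(6)=-1, f(7)=-4, f(8)=-7, f(9)=-10, f(10)=-13, f(11)=-16, f(12)=-19, f(13)=-22, f(14)=-25; answer -25
Stage 2: R1 = -25; m = 8; cross terms: (-19*26 - 8*-32)=-238, (8*16 - -33*26)=986, (-33*6 - -23*16)=170, (-23*-32 - -19*6)=850; twice the area = |1768| = 1768; area = 884; answer 884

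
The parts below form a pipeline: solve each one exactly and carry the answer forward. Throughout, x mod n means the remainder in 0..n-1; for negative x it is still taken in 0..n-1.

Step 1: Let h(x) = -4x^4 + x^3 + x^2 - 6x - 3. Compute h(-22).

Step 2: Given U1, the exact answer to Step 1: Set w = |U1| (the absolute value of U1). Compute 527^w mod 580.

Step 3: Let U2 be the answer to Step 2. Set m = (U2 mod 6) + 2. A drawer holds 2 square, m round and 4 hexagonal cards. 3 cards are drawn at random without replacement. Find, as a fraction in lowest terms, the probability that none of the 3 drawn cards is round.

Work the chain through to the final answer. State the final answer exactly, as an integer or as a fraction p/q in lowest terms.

4/33

Step 1: -4*(-22)^4 + 1*(-22)^3 + 1*(-22)^2 - 6*(-22)^1 - 3 = (-937024) + (-10648) + (484) + (132) + (-3) = -947059; answer -947059
Step 2: U1 = -947059; w = 947059; squarings mod 580: 527^1=527, 527^2=489, 527^4=161, 527^8=401, 527^16=141, 527^32=161, 527^64=401, 527^128=141, 527^256=161, 527^512=401, 527^1024=141, 527^2048=161, 527^4096=401, 527^8192=141, 527^16384=161, 527^32768=401, 527^65536=141, 527^131072=161, 527^262144=401, 527^524288=141; 527^947059 = 527^1 * 527^2 * 527^16 * 527^32 * 527^64 * 527^256 * 527^512 * 527^4096 * 527^8192 * 527^16384 * 527^131072 * 527^262144 * 527^524288 = 63 (mod 580); answer 63
Step 3: U2 = 63; m = 5; total draws C(11,3) = 165; favorable C(6,3) = 20; P = 4/33; answer 4/33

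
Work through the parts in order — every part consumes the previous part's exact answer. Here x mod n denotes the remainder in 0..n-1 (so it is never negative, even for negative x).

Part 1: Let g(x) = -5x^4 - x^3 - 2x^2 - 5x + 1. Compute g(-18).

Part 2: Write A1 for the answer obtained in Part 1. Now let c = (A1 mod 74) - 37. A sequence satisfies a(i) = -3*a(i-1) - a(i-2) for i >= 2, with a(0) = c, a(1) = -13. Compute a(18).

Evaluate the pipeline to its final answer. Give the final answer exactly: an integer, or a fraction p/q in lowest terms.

273934994

Part 1: -5*(-18)^4 - 1*(-18)^3 - 2*(-18)^2 - 5*(-18)^1 + 1 = (-524880) + (5832) + (-648) + (90) + (1) = -519605; answer -519605
Part 2: A1 = -519605; c = -14; a(2) = -3*(-13) - 1*(-14) = 53; iterating: a(2)=53, a(3)=-146, a(4)=385, a(5)=-1009, a(6)=2642, a(7)=-6917, a(8)=18109, a(9)=-47410, a(10)=124121, a(11)=-324953, a(12)=850738, a(13)=-2227261, a(14)=5831045, a(15)=-15265874, a(16)=39966577, a(17)=-104633857, a(18)=273934994; answer 273934994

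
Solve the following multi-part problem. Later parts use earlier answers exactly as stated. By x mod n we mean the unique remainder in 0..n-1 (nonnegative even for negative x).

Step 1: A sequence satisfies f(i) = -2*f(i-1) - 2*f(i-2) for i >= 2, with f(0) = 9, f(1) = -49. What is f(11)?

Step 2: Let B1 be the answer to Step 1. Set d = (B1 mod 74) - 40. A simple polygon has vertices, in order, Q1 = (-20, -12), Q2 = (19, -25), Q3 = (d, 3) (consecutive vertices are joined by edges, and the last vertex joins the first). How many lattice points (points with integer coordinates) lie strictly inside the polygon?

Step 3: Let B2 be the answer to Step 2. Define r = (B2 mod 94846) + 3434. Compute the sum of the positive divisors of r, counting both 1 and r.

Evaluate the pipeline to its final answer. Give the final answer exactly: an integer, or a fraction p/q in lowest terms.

Step 1: f(2) = -2*(-49) - 2*(9) = 80; iterating: f(2)=80, f(3)=-62, f(4)=-36, f(5)=196, f(6)=-320, f(7)=248, f(8)=144, f(9)=-784, f(10)=1280, f(11)=-992; answer -992
Step 2: B1 = -992; d = 4; cross terms: (-20*-25 - 19*-12)=728, (19*3 - 4*-25)=157, (4*-12 - -20*3)=12; twice the area = |897| = 897; area = 897/2; boundary points = 13 + 1 + 3 = 17; strictly interior points = area - boundary/2 + 1 = 441; answer 441
Step 3: B2 = 441; r = 3875; 3875 = 5^3 * 31; sigma = (1 + 5 + 25 + 125) * (1 + 31) = 156 * 32 = 4992; answer 4992

4992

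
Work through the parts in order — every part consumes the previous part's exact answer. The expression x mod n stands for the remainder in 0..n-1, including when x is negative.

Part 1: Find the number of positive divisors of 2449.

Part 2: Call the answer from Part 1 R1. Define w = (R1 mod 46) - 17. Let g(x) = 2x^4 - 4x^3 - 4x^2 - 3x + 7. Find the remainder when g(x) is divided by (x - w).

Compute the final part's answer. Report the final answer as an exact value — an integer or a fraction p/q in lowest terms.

Part 1: 2449 = 31 * 79; number of divisors = (1+1) * (1+1) = 4; answer 4
Part 2: R1 = 4; w = -13; remainder = value at the root: 2*(-13)^4 - 4*(-13)^3 - 4*(-13)^2 - 3*(-13)^1 + 7 = (57122) + (8788) + (-676) + (39) + (7) = 65280; answer 65280

65280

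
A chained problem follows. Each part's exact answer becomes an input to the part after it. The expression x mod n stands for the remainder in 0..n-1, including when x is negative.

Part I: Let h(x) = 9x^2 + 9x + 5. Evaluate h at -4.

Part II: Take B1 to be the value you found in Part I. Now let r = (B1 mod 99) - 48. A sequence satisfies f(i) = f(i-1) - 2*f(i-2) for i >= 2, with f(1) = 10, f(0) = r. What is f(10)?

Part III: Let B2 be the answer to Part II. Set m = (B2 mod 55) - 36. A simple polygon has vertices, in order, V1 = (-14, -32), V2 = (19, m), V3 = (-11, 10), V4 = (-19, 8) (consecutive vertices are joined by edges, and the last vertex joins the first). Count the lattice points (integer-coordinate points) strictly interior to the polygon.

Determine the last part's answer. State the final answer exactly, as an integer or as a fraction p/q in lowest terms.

779

Part I: 9*(-4)^2 + 9*(-4)^1 + 5 = (144) + (-36) + (5) = 113; answer 113
Part II: B1 = 113; r = -34; f(2) = 1*(10) - 2*(-34) = 78; iterating: f(2)=78, f(3)=58, f(4)=-98, f(5)=-214, f(6)=-18, f(7)=410, f(8)=446, f(9)=-374, f(10)=-1266; answer -1266
Part III: B2 = -1266; m = 18; cross terms: (-14*18 - 19*-32)=356, (19*10 - -11*18)=388, (-11*8 - -19*10)=102, (-19*-32 - -14*8)=720; twice the area = |1566| = 1566; area = 783; boundary points = 1 + 2 + 2 + 5 = 10; strictly interior points = area - boundary/2 + 1 = 779; answer 779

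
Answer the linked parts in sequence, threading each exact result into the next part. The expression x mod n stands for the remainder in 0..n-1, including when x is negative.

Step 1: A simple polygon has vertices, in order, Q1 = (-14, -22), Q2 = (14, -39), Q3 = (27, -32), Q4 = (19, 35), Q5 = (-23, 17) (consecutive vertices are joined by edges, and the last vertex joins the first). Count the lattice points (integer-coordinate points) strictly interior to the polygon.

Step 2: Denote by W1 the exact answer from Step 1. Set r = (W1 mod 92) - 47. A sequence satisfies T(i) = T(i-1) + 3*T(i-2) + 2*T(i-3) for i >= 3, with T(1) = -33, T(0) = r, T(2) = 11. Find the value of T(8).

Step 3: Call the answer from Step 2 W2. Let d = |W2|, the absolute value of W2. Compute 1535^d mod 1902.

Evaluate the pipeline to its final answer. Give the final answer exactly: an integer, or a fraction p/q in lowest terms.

Step 1: cross terms: (-14*-39 - 14*-22)=854, (14*-32 - 27*-39)=605, (27*35 - 19*-32)=1553, (19*17 - -23*35)=1128, (-23*-22 - -14*17)=744; twice the area = |4884| = 4884; area = 2442; boundary points = 1 + 1 + 1 + 6 + 3 = 12; strictly interior points = area - boundary/2 + 1 = 2437; answer 2437
Step 2: W1 = 2437; r = -2; T(3) = 1*(11) + 3*(-33) + 2*(-2) = -92; iterating: T(3)=-92, T(4)=-125, T(5)=-379, T(6)=-938, T(7)=-2325, T(8)=-5897; answer -5897
Step 3: W2 = -5897; d = 5897; squarings mod 1902: 1535^1=1535, 1535^2=1549, 1535^4=979, 1535^8=1735, 1535^16=1261, 1535^32=49, 1535^64=499, 1535^128=1741, 1535^256=1195, 1535^512=1525, 1535^1024=1381, 1535^2048=1357, 1535^4096=313; 1535^5897 = 1535^1 * 1535^8 * 1535^256 * 1535^512 * 1535^1024 * 1535^4096 = 1469 (mod 1902); answer 1469

1469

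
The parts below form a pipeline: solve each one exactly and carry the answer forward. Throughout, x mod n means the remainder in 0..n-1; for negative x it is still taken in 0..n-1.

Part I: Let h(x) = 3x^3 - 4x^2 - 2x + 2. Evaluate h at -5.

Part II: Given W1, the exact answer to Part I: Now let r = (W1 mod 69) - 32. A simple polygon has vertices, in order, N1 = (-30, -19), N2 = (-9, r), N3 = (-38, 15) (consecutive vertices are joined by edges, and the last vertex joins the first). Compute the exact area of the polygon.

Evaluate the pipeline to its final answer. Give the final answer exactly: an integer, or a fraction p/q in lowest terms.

385

Part I: 3*(-5)^3 - 4*(-5)^2 - 2*(-5)^1 + 2 = (-375) + (-100) + (10) + (2) = -463; answer -463
Part II: W1 = -463; r = -12; cross terms: (-30*-12 - -9*-19)=189, (-9*15 - -38*-12)=-591, (-38*-19 - -30*15)=1172; twice the area = |770| = 770; area = 385; answer 385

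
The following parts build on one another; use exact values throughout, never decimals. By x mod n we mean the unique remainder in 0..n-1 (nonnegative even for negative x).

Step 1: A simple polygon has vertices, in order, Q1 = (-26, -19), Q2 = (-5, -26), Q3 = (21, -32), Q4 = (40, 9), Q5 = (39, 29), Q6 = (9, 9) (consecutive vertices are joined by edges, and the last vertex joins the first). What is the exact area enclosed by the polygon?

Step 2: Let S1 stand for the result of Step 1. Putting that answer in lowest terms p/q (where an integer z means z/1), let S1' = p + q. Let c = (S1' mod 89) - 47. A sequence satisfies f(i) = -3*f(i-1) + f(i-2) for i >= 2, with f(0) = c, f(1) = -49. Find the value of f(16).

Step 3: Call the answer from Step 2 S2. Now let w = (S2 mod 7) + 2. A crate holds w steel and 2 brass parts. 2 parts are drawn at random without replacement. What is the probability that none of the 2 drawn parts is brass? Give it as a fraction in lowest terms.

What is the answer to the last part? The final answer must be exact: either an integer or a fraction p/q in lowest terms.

Step 1: cross terms: (-26*-26 - -5*-19)=581, (-5*-32 - 21*-26)=706, (21*9 - 40*-32)=1469, (40*29 - 39*9)=809, (39*9 - 9*29)=90, (9*-19 - -26*9)=63; twice the area = |3718| = 3718; area = 1859; answer 1859
Step 2: S1 = 1859; threaded value p + q = 1860; c = 33; f(2) = -3*(-49) + 1*(33) = 180; iterating: f(2)=180, f(3)=-589, f(4)=1947, f(5)=-6430, f(6)=21237, f(7)=-70141, f(8)=231660, f(9)=-765121, f(10)=2527023, f(11)=-8346190, f(12)=27565593, f(13)=-91042969, f(14)=300694500, f(15)=-993126469, f(16)=3280073907; answer 3280073907
Step 3: S2 = 3280073907; w = 7; total draws C(9,2) = 36; favorable C(7,2) = 21; P = 7/12; answer 7/12

7/12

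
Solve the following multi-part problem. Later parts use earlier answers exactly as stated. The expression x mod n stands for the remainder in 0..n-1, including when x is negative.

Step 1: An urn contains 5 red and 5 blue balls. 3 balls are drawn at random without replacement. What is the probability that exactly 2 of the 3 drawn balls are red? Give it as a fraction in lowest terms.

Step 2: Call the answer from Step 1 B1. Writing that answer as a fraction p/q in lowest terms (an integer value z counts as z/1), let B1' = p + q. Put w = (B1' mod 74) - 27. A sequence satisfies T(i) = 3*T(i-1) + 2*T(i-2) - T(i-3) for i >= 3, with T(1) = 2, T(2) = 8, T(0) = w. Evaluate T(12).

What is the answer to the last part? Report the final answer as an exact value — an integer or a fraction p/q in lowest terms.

Step 1: total draws C(10,3) = 120; favorable C(5,2)*C(5,1) = 50; P = 5/12; answer 5/12
Step 2: B1 = 5/12; threaded value p + q = 17; w = -10; T(3) = 3*(8) + 2*(2) - 1*(-10) = 38; iterating: T(3)=38, T(4)=128, T(5)=452, T(6)=1574, T(7)=5498, T(8)=19190, T(9)=66992, T(10)=233858, T(11)=816368, T(12)=2849828; answer 2849828

2849828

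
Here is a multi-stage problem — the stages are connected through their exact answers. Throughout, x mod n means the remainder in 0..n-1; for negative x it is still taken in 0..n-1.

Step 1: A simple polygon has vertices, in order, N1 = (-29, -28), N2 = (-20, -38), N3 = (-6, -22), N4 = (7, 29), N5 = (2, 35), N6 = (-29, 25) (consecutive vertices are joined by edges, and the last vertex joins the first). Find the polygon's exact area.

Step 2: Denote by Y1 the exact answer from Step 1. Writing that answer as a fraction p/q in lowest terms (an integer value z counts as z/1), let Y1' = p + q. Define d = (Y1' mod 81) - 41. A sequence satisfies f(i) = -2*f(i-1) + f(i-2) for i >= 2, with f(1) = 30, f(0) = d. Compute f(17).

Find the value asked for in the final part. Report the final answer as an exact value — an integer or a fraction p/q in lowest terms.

33629838

Step 1: cross terms: (-29*-38 - -20*-28)=542, (-20*-22 - -6*-38)=212, (-6*29 - 7*-22)=-20, (7*35 - 2*29)=187, (2*25 - -29*35)=1065, (-29*-28 - -29*25)=1537; twice the area = |3523| = 3523; area = 3523/2; answer 3523/2
Step 2: Y1 = 3523/2; threaded value p + q = 3525; d = 1; f(2) = -2*(30) + 1*(1) = -59; iterating: f(2)=-59, f(3)=148, f(4)=-355, f(5)=858, f(6)=-2071, f(7)=5000, f(8)=-12071, f(9)=29142, f(10)=-70355, f(11)=169852, f(12)=-410059, f(13)=989970, f(14)=-2389999, f(15)=5769968, f(16)=-13929935, f(17)=33629838; answer 33629838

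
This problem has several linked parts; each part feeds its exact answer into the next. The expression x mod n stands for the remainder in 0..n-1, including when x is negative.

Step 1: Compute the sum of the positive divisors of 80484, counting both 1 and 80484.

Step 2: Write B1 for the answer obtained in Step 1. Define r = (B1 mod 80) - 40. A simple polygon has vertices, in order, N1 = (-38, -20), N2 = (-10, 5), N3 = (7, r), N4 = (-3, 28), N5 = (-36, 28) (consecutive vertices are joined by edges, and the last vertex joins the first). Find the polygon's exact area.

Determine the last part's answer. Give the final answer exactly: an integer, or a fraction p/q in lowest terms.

Step 1: 80484 = 2^2 * 3 * 19 * 353; sigma = (1 + 2 + 4) * (1 + 3) * (1 + 19) * (1 + 353) = 7 * 4 * 20 * 354 = 198240; answer 198240
Step 2: B1 = 198240; r = -40; cross terms: (-38*5 - -10*-20)=-390, (-10*-40 - 7*5)=365, (7*28 - -3*-40)=76, (-3*28 - -36*28)=924, (-36*-20 - -38*28)=1784; twice the area = |2759| = 2759; area = 2759/2; answer 2759/2

2759/2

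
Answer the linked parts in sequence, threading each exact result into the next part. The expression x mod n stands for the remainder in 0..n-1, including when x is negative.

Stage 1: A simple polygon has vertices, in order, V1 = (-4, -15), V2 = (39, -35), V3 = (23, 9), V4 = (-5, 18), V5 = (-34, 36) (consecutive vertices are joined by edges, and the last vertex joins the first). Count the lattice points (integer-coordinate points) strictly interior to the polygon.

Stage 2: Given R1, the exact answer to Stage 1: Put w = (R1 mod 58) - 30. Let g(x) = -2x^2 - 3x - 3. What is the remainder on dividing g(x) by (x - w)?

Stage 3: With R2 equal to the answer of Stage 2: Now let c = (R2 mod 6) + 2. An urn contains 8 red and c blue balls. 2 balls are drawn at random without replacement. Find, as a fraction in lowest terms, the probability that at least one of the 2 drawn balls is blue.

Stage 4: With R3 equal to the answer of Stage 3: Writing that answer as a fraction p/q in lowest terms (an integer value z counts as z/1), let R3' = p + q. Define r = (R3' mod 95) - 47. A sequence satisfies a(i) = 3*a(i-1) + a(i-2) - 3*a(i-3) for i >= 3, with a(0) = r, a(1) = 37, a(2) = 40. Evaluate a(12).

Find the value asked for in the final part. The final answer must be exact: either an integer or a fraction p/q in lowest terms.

Stage 1: cross terms: (-4*-35 - 39*-15)=725, (39*9 - 23*-35)=1156, (23*18 - -5*9)=459, (-5*36 - -34*18)=432, (-34*-15 - -4*36)=654; twice the area = |3426| = 3426; area = 1713; boundary points = 1 + 4 + 1 + 1 + 3 = 10; strictly interior points = area - boundary/2 + 1 = 1709; answer 1709
Stage 2: R1 = 1709; w = -3; remainder = value at the root: -2*(-3)^2 - 3*(-3)^1 - 3 = (-18) + (9) + (-3) = -12; answer -12
Stage 3: R2 = -12; c = 2; total draws C(10,2) = 45; complement C(8,2) = 28; favorable 45 - 28 = 17; P = 17/45; answer 17/45
Stage 4: R3 = 17/45; threaded value p + q = 62; r = 15; a(3) = 3*(40) + 1*(37) - 3*(15) = 112; iterating: a(3)=112, a(4)=265, a(5)=787, a(6)=2290, a(7)=6862, a(8)=20515, a(9)=61537, a(10)=184540, a(11)=553612, a(12)=1660765; answer 1660765

1660765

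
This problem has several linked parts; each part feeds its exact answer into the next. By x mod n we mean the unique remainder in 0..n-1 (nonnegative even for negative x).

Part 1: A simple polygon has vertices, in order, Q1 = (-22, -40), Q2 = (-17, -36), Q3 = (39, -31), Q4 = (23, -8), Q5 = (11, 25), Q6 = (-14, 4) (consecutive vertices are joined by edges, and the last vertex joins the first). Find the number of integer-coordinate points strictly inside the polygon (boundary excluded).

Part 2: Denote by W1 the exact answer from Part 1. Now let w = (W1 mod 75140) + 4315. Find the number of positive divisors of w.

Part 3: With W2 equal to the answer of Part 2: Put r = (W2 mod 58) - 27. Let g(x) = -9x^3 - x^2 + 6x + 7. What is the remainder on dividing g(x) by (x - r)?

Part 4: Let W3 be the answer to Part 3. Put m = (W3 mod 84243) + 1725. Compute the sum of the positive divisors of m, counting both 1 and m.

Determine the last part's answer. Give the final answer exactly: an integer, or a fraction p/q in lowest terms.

Part 1: cross terms: (-22*-36 - -17*-40)=112, (-17*-31 - 39*-36)=1931, (39*-8 - 23*-31)=401, (23*25 - 11*-8)=663, (11*4 - -14*25)=394, (-14*-40 - -22*4)=648; twice the area = |4149| = 4149; area = 4149/2; boundary points = 1 + 1 + 1 + 3 + 1 + 4 = 11; strictly interior points = area - boundary/2 + 1 = 2070; answer 2070
Part 2: W1 = 2070; w = 6385; 6385 = 5 * 1277; number of divisors = (1+1) * (1+1) = 4; answer 4
Part 3: W2 = 4; r = -23; remainder = value at the root: -9*(-23)^3 - 1*(-23)^2 + 6*(-23)^1 + 7 = (109503) + (-529) + (-138) + (7) = 108843; answer 108843
Part 4: W3 = 108843; m = 26325; 26325 = 3^4 * 5^2 * 13; sigma = (1 + 3 + 9 + 27 + 81) * (1 + 5 + 25) * (1 + 13) = 121 * 31 * 14 = 52514; answer 52514

52514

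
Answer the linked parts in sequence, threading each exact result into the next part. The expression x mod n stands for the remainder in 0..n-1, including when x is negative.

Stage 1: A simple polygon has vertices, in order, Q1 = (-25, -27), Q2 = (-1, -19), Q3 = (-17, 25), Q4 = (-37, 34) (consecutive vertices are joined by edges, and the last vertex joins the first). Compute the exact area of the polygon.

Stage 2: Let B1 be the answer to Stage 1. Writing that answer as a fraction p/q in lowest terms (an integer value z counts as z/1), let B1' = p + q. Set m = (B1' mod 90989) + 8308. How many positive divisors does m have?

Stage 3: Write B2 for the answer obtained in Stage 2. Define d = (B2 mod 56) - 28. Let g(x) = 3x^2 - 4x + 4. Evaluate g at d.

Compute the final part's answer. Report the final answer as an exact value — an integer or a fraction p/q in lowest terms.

Stage 1: cross terms: (-25*-19 - -1*-27)=448, (-1*25 - -17*-19)=-348, (-17*34 - -37*25)=347, (-37*-27 - -25*34)=1849; twice the area = |2296| = 2296; area = 1148; answer 1148
Stage 2: B1 = 1148; threaded value p + q = 1149; m = 9457; 9457 = 7^2 * 193; number of divisors = (2+1) * (1+1) = 6; answer 6
Stage 3: B2 = 6; d = -22; 3*(-22)^2 - 4*(-22)^1 + 4 = (1452) + (88) + (4) = 1544; answer 1544

1544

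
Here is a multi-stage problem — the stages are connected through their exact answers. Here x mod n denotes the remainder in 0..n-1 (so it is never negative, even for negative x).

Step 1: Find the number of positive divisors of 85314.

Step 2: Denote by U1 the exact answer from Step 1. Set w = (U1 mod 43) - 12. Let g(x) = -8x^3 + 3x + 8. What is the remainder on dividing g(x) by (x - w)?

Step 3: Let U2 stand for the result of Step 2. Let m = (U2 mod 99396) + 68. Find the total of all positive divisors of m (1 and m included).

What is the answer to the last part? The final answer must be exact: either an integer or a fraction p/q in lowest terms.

Step 1: 85314 = 2 * 3 * 59 * 241; number of divisors = (1+1) * (1+1) * (1+1) * (1+1) = 16; answer 16
Step 2: U1 = 16; w = 4; remainder = value at the root: -8*(4)^3 + 3*(4)^1 + 8 = (-512) + (12) + (8) = -492; answer -492
Step 3: U2 = -492; m = 98972; 98972 = 2^2 * 109 * 227; sigma = (1 + 2 + 4) * (1 + 109) * (1 + 227) = 7 * 110 * 228 = 175560; answer 175560

175560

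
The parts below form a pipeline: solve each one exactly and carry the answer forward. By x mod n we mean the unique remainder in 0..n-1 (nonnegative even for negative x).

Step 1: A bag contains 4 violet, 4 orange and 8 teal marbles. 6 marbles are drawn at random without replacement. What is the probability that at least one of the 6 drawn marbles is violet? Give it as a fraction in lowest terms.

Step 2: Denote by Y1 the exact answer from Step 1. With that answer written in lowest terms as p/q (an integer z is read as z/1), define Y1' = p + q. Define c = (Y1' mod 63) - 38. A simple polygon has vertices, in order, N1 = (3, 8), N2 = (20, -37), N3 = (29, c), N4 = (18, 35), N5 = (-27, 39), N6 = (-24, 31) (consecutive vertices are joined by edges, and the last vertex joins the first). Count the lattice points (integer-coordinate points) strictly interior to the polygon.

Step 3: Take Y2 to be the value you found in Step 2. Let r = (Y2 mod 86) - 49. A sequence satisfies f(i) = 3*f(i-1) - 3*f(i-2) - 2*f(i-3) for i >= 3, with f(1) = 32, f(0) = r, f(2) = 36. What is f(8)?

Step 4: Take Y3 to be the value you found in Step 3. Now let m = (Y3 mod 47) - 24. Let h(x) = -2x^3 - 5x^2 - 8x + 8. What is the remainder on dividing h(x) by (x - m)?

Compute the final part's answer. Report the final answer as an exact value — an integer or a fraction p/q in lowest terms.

5753

Step 1: total draws C(16,6) = 8008; complement C(12,6) = 924; favorable 8008 - 924 = 7084; P = 23/26; answer 23/26
Step 2: Y1 = 23/26; threaded value p + q = 49; c = 11; cross terms: (3*-37 - 20*8)=-271, (20*11 - 29*-37)=1293, (29*35 - 18*11)=817, (18*39 - -27*35)=1647, (-27*31 - -24*39)=99, (-24*8 - 3*31)=-285; twice the area = |3300| = 3300; area = 1650; boundary points = 1 + 3 + 1 + 1 + 1 + 1 = 8; strictly interior points = area - boundary/2 + 1 = 1647; answer 1647
Step 3: Y2 = 1647; r = -36; f(3) = 3*(36) - 3*(32) - 2*(-36) = 84; iterating: f(3)=84, f(4)=80, f(5)=-84, f(6)=-660, f(7)=-1888, f(8)=-3516; answer -3516
Step 4: Y3 = -3516; m = -15; remainder = value at the root: -2*(-15)^3 - 5*(-15)^2 - 8*(-15)^1 + 8 = (6750) + (-1125) + (120) + (8) = 5753; answer 5753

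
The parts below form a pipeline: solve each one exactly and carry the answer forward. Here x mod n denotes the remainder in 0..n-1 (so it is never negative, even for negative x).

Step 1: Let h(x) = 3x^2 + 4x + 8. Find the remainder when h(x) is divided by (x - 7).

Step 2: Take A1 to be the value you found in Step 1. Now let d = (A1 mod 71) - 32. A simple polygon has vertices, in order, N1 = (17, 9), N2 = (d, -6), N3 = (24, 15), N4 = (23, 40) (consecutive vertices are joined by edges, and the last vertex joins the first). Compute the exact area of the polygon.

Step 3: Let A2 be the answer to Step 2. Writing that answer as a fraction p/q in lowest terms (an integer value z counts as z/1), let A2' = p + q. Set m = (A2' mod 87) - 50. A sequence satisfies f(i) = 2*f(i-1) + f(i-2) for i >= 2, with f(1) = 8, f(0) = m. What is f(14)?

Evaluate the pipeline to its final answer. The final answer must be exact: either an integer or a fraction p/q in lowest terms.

77419

Step 1: remainder = value at the root: 3*(7)^2 + 4*(7)^1 + 8 = (147) + (28) + (8) = 183; answer 183
Step 2: A1 = 183; d = 9; cross terms: (17*-6 - 9*9)=-183, (9*15 - 24*-6)=279, (24*40 - 23*15)=615, (23*9 - 17*40)=-473; twice the area = |238| = 238; area = 119; answer 119
Step 3: A2 = 119; threaded value p + q = 120; m = -17; f(2) = 2*(8) + 1*(-17) = -1; iterating: f(2)=-1, f(3)=6, f(4)=11, f(5)=28, f(6)=67, f(7)=162, f(8)=391, f(9)=944, f(10)=2279, f(11)=5502, f(12)=13283, f(13)=32068, f(14)=77419; answer 77419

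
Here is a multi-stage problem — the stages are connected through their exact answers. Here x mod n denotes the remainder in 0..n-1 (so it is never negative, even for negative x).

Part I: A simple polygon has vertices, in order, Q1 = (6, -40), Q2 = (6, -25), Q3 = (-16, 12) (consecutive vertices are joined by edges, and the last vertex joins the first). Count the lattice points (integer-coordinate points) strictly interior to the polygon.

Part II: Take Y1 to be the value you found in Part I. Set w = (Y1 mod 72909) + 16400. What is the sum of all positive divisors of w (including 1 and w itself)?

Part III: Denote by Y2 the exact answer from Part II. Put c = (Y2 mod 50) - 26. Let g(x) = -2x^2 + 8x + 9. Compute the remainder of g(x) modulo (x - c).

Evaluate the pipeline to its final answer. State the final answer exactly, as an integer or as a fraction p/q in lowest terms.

9

Part I: cross terms: (6*-25 - 6*-40)=90, (6*12 - -16*-25)=-328, (-16*-40 - 6*12)=568; twice the area = |330| = 330; area = 165; boundary points = 15 + 1 + 2 = 18; strictly interior points = area - boundary/2 + 1 = 157; answer 157
Part II: Y1 = 157; w = 16557; 16557 = 3 * 5519; sigma = (1 + 3) * (1 + 5519) = 4 * 5520 = 22080; answer 22080
Part III: Y2 = 22080; c = 4; remainder = value at the root: -2*(4)^2 + 8*(4)^1 + 9 = (-32) + (32) + (9) = 9; answer 9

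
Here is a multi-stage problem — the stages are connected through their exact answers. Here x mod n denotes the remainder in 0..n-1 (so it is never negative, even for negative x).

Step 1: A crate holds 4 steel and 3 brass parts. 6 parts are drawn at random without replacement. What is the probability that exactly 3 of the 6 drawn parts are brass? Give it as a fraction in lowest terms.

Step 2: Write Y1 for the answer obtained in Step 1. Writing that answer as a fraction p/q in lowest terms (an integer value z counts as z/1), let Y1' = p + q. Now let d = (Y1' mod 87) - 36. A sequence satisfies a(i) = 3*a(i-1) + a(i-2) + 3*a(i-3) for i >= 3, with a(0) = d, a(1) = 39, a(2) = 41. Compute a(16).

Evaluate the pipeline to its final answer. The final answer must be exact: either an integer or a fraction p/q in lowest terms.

Step 1: total draws C(7,6) = 7; favorable C(3,3)*C(4,3) = 4; P = 4/7; answer 4/7
Step 2: Y1 = 4/7; threaded value p + q = 11; d = -25; a(3) = 3*(41) + 1*(39) + 3*(-25) = 87; iterating: a(3)=87, a(4)=419, a(5)=1467, a(6)=5081, a(7)=17967, a(8)=63383, a(9)=223359, a(10)=787361, a(11)=2775591, a(12)=9784211, a(13)=34490307, a(14)=121581905, a(15)=428588655, a(16)=1510818791; answer 1510818791

1510818791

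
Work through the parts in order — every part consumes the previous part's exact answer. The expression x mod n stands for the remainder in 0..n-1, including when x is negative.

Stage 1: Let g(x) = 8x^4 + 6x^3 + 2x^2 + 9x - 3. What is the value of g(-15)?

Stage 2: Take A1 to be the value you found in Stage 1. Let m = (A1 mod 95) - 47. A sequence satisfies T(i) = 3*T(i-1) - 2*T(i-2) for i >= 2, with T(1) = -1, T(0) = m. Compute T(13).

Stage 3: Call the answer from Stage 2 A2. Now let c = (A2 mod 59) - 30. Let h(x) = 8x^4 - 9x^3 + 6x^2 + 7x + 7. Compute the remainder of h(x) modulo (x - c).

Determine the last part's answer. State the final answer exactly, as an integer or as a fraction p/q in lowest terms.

Stage 1: 8*(-15)^4 + 6*(-15)^3 + 2*(-15)^2 + 9*(-15)^1 - 3 = (405000) + (-20250) + (450) + (-135) + (-3) = 385062; answer 385062
Stage 2: A1 = 385062; m = -20; T(2) = 3*(-1) - 2*(-20) = 37; iterating: T(2)=37, T(3)=113, T(4)=265, T(5)=569, T(6)=1177, T(7)=2393, T(8)=4825, T(9)=9689, T(10)=19417, T(11)=38873, T(12)=77785, T(13)=155609; answer 155609
Stage 3: A2 = 155609; c = -4; remainder = value at the root: 8*(-4)^4 - 9*(-4)^3 + 6*(-4)^2 + 7*(-4)^1 + 7 = (2048) + (576) + (96) + (-28) + (7) = 2699; answer 2699

2699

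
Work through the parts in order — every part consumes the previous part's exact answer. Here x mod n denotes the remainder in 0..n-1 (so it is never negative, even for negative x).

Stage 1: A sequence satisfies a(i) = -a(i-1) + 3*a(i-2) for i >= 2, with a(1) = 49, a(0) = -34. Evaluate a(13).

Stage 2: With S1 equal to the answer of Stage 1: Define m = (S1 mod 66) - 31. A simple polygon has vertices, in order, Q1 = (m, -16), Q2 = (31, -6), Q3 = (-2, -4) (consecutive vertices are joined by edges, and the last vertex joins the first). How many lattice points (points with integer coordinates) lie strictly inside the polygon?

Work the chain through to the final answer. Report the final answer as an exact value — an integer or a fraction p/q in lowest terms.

217

Stage 1: a(2) = -1*(49) + 3*(-34) = -151; iterating: a(2)=-151, a(3)=298, a(4)=-751, a(5)=1645, a(6)=-3898, a(7)=8833, a(8)=-20527, a(9)=47026, a(10)=-108607, a(11)=249685, a(12)=-575506, a(13)=1324561; answer 1324561
Stage 2: S1 = 1324561; m = -24; cross terms: (-24*-6 - 31*-16)=640, (31*-4 - -2*-6)=-136, (-2*-16 - -24*-4)=-64; twice the area = |440| = 440; area = 220; boundary points = 5 + 1 + 2 = 8; strictly interior points = area - boundary/2 + 1 = 217; answer 217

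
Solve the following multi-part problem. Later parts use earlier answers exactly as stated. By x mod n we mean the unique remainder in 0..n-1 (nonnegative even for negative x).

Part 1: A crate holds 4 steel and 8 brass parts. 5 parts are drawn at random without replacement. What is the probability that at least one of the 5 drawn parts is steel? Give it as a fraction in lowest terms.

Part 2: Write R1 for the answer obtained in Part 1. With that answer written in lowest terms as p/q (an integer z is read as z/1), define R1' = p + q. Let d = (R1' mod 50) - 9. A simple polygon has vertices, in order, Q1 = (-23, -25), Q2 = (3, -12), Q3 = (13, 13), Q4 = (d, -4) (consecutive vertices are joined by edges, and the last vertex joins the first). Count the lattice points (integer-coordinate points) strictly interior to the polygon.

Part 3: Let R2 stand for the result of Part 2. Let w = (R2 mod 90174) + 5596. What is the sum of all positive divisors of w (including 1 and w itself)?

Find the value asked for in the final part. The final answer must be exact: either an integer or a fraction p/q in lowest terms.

13794

Part 1: total draws C(12,5) = 792; complement C(8,5) = 56; favorable 792 - 56 = 736; P = 92/99; answer 92/99
Part 2: R1 = 92/99; threaded value p + q = 191; d = 32; cross terms: (-23*-12 - 3*-25)=351, (3*13 - 13*-12)=195, (13*-4 - 32*13)=-468, (32*-25 - -23*-4)=-892; twice the area = |-814| = 814; area = 407; boundary points = 13 + 5 + 1 + 1 = 20; strictly interior points = area - boundary/2 + 1 = 398; answer 398
Part 3: R2 = 398; w = 5994; 5994 = 2 * 3^4 * 37; sigma = (1 + 2) * (1 + 3 + 9 + 27 + 81) * (1 + 37) = 3 * 121 * 38 = 13794; answer 13794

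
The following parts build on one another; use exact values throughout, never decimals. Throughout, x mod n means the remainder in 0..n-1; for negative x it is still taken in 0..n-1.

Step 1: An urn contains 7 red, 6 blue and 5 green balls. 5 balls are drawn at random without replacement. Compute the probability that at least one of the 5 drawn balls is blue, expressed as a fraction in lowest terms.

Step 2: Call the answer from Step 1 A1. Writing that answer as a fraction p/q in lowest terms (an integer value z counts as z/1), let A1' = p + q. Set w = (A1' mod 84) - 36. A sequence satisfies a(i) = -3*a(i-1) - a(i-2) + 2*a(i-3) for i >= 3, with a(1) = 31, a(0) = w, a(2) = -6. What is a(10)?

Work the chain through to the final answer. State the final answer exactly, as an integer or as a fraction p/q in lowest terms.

Step 1: total draws C(18,5) = 8568; complement C(12,5) = 792; favorable 8568 - 792 = 7776; P = 108/119; answer 108/119
Step 2: A1 = 108/119; threaded value p + q = 227; w = 23; a(3) = -3*(-6) - 1*(31) + 2*(23) = 33; iterating: a(3)=33, a(4)=-31, a(5)=48, a(6)=-47, a(7)=31, a(8)=50, a(9)=-275, a(10)=837; answer 837

837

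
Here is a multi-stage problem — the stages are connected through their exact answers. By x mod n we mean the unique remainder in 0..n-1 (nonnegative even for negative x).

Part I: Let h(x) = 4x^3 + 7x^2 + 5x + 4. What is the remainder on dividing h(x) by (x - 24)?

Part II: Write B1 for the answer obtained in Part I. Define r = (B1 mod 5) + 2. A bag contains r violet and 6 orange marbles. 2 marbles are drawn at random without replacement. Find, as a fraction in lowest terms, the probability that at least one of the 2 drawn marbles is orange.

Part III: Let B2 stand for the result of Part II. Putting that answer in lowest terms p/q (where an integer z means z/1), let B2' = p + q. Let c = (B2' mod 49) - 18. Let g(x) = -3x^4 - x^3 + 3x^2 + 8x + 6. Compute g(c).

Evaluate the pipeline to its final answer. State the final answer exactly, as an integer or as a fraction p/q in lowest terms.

-30614

Part I: remainder = value at the root: 4*(24)^3 + 7*(24)^2 + 5*(24)^1 + 4 = (55296) + (4032) + (120) + (4) = 59452; answer 59452
Part II: B1 = 59452; r = 4; total draws C(10,2) = 45; complement C(4,2) = 6; favorable 45 - 6 = 39; P = 13/15; answer 13/15
Part III: B2 = 13/15; threaded value p + q = 28; c = 10; -3*(10)^4 - 1*(10)^3 + 3*(10)^2 + 8*(10)^1 + 6 = (-30000) + (-1000) + (300) + (80) + (6) = -30614; answer -30614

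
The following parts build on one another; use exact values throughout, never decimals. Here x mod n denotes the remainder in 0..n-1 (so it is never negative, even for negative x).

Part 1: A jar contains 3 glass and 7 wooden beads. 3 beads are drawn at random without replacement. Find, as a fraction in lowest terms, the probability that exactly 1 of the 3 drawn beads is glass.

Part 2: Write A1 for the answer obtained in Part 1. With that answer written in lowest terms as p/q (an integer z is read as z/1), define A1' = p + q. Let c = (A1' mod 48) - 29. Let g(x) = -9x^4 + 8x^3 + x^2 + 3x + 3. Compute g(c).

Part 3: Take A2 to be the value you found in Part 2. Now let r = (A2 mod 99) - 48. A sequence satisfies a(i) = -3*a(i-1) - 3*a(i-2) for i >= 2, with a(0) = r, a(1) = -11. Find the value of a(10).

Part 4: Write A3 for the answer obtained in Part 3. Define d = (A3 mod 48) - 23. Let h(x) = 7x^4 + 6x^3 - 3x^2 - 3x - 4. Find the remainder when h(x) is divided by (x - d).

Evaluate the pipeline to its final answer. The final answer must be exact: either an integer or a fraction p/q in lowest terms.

25428

Part 1: total draws C(10,3) = 120; favorable C(3,1)*C(7,2) = 63; P = 21/40; answer 21/40
Part 2: A1 = 21/40; threaded value p + q = 61; c = -16; -9*(-16)^4 + 8*(-16)^3 + 1*(-16)^2 + 3*(-16)^1 + 3 = (-589824) + (-32768) + (256) + (-48) + (3) = -622381; answer -622381
Part 3: A2 = -622381; r = -16; a(2) = -3*(-11) - 3*(-16) = 81; iterating: a(2)=81, a(3)=-210, a(4)=387, a(5)=-531, a(6)=432, a(7)=297, a(8)=-2187, a(9)=5670, a(10)=-10449; answer -10449
Part 4: A3 = -10449; d = -8; remainder = value at the root: 7*(-8)^4 + 6*(-8)^3 - 3*(-8)^2 - 3*(-8)^1 - 4 = (28672) + (-3072) + (-192) + (24) + (-4) = 25428; answer 25428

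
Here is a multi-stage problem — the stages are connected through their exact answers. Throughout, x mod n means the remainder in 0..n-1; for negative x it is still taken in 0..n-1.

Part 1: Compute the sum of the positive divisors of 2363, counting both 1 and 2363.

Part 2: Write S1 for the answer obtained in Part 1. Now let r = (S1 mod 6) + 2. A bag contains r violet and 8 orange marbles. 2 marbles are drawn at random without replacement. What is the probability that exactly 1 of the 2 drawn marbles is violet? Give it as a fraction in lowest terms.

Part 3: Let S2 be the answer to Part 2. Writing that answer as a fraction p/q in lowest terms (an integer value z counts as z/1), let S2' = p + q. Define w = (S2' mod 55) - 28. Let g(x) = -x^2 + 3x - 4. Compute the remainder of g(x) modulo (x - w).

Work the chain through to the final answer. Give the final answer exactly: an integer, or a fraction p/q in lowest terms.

Part 1: 2363 = 17 * 139; sigma = (1 + 17) * (1 + 139) = 18 * 140 = 2520; answer 2520
Part 2: S1 = 2520; r = 2; total draws C(10,2) = 45; favorable C(2,1)*C(8,1) = 16; P = 16/45; answer 16/45
Part 3: S2 = 16/45; threaded value p + q = 61; w = -22; remainder = value at the root: -1*(-22)^2 + 3*(-22)^1 - 4 = (-484) + (-66) + (-4) = -554; answer -554

-554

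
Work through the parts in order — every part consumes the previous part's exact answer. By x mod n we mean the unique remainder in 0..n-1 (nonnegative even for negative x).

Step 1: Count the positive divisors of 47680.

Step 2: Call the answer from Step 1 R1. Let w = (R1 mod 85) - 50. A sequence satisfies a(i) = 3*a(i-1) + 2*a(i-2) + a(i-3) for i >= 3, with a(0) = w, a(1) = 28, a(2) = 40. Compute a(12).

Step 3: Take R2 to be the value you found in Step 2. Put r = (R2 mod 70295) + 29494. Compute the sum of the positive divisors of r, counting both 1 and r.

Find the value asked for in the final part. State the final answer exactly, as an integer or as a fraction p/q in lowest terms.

78408

Step 1: 47680 = 2^6 * 5 * 149; number of divisors = (6+1) * (1+1) * (1+1) = 28; answer 28
Step 2: R1 = 28; w = -22; a(3) = 3*(40) + 2*(28) + 1*(-22) = 154; iterating: a(3)=154, a(4)=570, a(5)=2058, a(6)=7468, a(7)=27090, a(8)=98264, a(9)=356440, a(10)=1292938, a(11)=4689958, a(12)=17012190; answer 17012190
Step 3: R2 = 17012190; r = 30294; 30294 = 2 * 3^4 * 11 * 17; sigma = (1 + 2) * (1 + 3 + 9 + 27 + 81) * (1 + 11) * (1 + 17) = 3 * 121 * 12 * 18 = 78408; answer 78408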